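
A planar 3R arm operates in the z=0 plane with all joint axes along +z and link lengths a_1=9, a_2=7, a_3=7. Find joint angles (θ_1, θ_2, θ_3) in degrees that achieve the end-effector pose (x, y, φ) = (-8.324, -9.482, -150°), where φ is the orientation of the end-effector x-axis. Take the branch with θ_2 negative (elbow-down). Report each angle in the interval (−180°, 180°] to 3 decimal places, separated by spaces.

wrist centre = target − a_3·(cos φ, sin φ) = (-2.2618, -5.9820)
cos θ_2 = (40.9002−9²−7²)/(2·9·7) = -0.7071; θ_2 = -135.0028° (elbow-down)
β = atan2(-5.9820,-2.2618) = -110.7118°; ψ = atan2(-4.9495,4.0500) = -50.7077°
θ_1 = β − ψ = -60.0041°
θ_3 = φ − θ_1 − θ_2 = 45.0069° (wrapped to (-180°,180°])

-60.004 -135.003 45.007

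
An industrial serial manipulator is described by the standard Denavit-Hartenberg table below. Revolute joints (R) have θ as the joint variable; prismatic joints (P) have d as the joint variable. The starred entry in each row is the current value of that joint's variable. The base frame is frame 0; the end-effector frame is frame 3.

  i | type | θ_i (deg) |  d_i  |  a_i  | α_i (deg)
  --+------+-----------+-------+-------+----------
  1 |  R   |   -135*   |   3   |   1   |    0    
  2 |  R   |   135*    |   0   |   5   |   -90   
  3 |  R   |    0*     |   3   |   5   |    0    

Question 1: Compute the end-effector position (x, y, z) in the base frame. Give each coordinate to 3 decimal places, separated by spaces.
after link 1: o_1 = (-0.7071, -0.7071, 3.0000)
after link 2: o_2 = (4.2929, -0.7071, 3.0000)
after link 3: o_3 = (9.2929, 2.2929, 3.0000)

9.293 2.293 3.000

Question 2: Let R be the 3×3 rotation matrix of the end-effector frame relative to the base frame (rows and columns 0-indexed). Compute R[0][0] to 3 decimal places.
End-effector x-axis (col 0 of R) = (1.0000,0.0000,0.0000)
R[0][0] = 1.0000

1.000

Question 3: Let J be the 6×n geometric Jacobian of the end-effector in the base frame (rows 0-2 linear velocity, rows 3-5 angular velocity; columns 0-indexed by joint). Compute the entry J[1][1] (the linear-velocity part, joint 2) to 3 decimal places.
10.000

axis z_1 = (0.0000,0.0000,1.0000); lever o_n−o_1 = (10.0000,3.0000,0.0000)
cross product → J_v[:, 1] = (-3.0000,10.0000,0.0000)
J_ω[:, 1] = z_1
entry J[1][1] = 10.0000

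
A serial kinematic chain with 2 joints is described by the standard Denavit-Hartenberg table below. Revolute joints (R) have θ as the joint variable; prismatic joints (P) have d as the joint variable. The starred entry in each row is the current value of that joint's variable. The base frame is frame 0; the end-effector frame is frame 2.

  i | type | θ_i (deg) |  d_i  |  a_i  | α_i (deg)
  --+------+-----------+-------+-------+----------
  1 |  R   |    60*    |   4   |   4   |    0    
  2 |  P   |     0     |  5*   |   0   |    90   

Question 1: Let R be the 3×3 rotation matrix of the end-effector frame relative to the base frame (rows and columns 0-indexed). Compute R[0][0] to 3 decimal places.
End-effector x-axis (col 0 of R) = (0.5000,0.8660,0.0000)
R[0][0] = 0.5000

0.500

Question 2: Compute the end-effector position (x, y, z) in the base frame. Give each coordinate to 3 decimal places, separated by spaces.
after link 1: o_1 = (2.0000, 3.4641, 4.0000)
after link 2: o_2 = (2.0000, 3.4641, 9.0000)

2.000 3.464 9.000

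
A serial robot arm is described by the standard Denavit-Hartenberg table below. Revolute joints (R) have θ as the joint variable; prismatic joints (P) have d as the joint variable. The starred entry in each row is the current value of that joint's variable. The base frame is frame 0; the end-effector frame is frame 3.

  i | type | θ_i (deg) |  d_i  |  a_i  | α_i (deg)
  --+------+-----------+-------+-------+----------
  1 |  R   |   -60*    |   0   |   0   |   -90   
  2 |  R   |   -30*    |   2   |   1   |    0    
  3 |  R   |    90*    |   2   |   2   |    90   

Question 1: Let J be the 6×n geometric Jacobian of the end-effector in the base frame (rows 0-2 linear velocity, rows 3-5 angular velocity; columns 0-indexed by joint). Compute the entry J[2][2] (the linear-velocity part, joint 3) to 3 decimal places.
axis z_2 = (0.8660,0.5000,0.0000); lever o_n−o_2 = (2.2321,0.1340,-1.7321)
cross product → J_v[:, 2] = (-0.8660,1.5000,-1.0000)
J_ω[:, 2] = z_2
entry J[2][2] = -1.0000

-1.000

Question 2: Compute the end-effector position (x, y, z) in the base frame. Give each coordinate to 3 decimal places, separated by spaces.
after link 1: o_1 = (0.0000, 0.0000, 0.0000)
after link 2: o_2 = (2.1651, 0.2500, 0.5000)
after link 3: o_3 = (4.3971, 0.3840, -1.2321)

4.397 0.384 -1.232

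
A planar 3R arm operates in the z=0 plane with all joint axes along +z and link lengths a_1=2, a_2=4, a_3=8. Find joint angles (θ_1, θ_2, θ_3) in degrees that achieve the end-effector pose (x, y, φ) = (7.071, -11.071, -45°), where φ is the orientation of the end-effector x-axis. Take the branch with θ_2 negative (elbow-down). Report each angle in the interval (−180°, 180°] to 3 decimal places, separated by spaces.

-44.997 -45.005 45.002

wrist centre = target − a_3·(cos φ, sin φ) = (1.4141, -5.4141)
cos θ_2 = (31.3128−2²−4²)/(2·2·4) = 0.7070; θ_2 = -45.0047° (elbow-down)
β = atan2(-5.4141,1.4141) = -75.3617°; ψ = atan2(-2.8287,4.8282) = -30.3644°
θ_1 = β − ψ = -44.9973°
θ_3 = φ − θ_1 − θ_2 = 45.0019° (wrapped to (-180°,180°])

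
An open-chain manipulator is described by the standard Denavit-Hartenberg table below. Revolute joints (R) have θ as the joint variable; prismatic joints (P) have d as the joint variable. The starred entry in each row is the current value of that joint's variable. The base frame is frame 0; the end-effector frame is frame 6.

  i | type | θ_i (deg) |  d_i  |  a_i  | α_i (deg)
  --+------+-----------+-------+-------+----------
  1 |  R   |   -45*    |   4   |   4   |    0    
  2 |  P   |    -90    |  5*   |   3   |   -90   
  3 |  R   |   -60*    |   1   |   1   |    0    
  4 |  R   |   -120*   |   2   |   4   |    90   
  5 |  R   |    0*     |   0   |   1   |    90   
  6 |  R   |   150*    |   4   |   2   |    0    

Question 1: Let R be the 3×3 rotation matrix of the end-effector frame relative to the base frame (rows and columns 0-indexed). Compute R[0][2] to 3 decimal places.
End-effector z-axis (col 2 of R) = (-0.7071,0.7071,-0.0000)
R[0][2] = -0.7071

-0.707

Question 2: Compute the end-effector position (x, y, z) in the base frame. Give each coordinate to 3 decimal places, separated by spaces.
1.957 -2.285 8.866

after link 1: o_1 = (2.8284, -2.8284, 4.0000)
after link 2: o_2 = (0.7071, -4.9497, 9.0000)
after link 3: o_3 = (1.0607, -6.0104, 9.8660)
after link 4: o_4 = (5.3033, -4.5962, 9.8660)
after link 5: o_5 = (6.0104, -3.8891, 9.8660)
after link 6: o_6 = (1.9572, -2.2854, 8.8660)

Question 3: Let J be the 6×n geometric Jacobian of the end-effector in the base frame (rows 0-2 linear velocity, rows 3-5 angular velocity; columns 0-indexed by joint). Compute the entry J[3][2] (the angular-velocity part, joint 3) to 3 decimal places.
axis z_2 = (0.7071,-0.7071,0.0000); lever o_n−o_2 = (1.2501,2.6643,-0.1340)
cross product → J_v[:, 2] = (0.0947,0.0947,2.7679)
J_ω[:, 2] = z_2
entry J[3][2] = 0.7071

0.707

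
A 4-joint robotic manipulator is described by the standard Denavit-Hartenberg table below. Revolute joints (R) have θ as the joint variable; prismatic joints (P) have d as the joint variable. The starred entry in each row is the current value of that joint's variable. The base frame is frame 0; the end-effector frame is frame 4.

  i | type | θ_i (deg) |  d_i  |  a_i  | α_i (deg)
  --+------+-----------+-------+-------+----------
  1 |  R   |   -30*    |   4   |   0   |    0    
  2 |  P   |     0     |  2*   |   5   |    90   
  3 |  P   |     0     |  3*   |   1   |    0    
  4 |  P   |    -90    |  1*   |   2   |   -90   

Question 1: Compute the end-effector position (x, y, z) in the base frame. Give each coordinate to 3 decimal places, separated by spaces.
after link 1: o_1 = (0.0000, 0.0000, 4.0000)
after link 2: o_2 = (4.3301, -2.5000, 6.0000)
after link 3: o_3 = (3.6962, -5.5981, 6.0000)
after link 4: o_4 = (3.1962, -6.4641, 4.0000)

3.196 -6.464 4.000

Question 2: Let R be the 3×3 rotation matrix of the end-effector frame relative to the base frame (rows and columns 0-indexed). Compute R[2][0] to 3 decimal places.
End-effector x-axis (col 0 of R) = (0.0000,-0.0000,-1.0000)
R[2][0] = -1.0000

-1.000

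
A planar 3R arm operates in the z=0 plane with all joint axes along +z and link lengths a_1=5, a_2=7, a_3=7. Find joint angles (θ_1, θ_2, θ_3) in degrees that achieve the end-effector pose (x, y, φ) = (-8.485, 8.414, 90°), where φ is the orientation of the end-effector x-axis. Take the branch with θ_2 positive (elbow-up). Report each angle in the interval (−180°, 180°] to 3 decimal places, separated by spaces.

wrist centre = target − a_3·(cos φ, sin φ) = (-8.4850, 1.4140)
cos θ_2 = (73.9946−5²−7²)/(2·5·7) = -0.0001; θ_2 = 90.0044° (elbow-up)
β = atan2(1.4140,-8.4850) = 170.5388°; ψ = atan2(7.0000,4.9995) = 54.4652°
θ_1 = β − ψ = 116.0735°
θ_3 = φ − θ_1 − θ_2 = -116.0779° (wrapped to (-180°,180°])

116.074 90.004 -116.078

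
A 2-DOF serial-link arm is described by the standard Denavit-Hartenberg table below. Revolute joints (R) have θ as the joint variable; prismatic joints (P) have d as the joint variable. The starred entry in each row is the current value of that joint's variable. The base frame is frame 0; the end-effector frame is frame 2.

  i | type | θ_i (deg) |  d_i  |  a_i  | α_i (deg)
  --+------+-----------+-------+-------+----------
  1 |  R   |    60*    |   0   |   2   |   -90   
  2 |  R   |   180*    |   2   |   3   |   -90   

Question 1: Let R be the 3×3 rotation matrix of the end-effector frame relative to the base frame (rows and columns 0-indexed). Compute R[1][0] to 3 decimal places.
-0.866

End-effector x-axis (col 0 of R) = (-0.5000,-0.8660,-0.0000)
R[1][0] = -0.8660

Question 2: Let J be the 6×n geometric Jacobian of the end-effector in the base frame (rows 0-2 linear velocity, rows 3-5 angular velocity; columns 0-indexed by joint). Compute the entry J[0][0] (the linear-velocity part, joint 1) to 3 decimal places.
axis z_0 = ẑ; lever o_n−o_0 = (-2.2321,0.1340,-0.0000)
cross product → J_v[:, 0] = (-0.1340,-2.2321,0.0000)
J_ω[:, 0] = z_0
entry J[0][0] = -0.1340

-0.134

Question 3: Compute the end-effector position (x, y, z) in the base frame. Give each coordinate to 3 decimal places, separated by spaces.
-2.232 0.134 -0.000

after link 1: o_1 = (1.0000, 1.7321, 0.0000)
after link 2: o_2 = (-2.2321, 0.1340, -0.0000)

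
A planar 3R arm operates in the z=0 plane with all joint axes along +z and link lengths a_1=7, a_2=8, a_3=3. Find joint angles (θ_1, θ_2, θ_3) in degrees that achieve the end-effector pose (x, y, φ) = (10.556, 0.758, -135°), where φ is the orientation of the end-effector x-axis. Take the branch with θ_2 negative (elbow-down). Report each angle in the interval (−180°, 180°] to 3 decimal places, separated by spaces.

wrist centre = target − a_3·(cos φ, sin φ) = (12.6773, 2.8793)
cos θ_2 = (169.0049−7²−8²)/(2·7·8) = 0.5000; θ_2 = -59.9971° (elbow-down)
β = atan2(2.8793,12.6773) = 12.7961°; ψ = atan2(-6.9280,11.0004) = -32.2026°
θ_1 = β − ψ = 44.9988°
θ_3 = φ − θ_1 − θ_2 = -120.0017° (wrapped to (-180°,180°])

44.999 -59.997 -120.002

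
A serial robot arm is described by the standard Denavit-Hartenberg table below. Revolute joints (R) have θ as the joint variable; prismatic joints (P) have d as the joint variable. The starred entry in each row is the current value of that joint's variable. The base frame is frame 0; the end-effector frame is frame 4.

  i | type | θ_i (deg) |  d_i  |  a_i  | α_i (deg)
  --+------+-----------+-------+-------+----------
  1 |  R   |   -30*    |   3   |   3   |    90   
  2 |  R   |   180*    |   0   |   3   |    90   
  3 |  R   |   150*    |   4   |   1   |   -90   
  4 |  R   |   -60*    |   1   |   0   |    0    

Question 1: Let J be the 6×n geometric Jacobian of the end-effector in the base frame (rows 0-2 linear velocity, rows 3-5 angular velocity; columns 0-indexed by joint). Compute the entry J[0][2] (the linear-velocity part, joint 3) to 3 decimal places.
axis z_2 = (0.0000,-0.0000,1.0000); lever o_n−o_2 = (1.3660,-0.3660,4.0000)
cross product → J_v[:, 2] = (0.3660,1.3660,0.0000)
J_ω[:, 2] = z_2
entry J[0][2] = 0.3660

0.366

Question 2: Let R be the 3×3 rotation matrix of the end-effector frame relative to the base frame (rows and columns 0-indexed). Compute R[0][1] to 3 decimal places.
0.433

End-effector y-axis (col 1 of R) = (0.4330,-0.7500,-0.5000)
R[0][1] = 0.4330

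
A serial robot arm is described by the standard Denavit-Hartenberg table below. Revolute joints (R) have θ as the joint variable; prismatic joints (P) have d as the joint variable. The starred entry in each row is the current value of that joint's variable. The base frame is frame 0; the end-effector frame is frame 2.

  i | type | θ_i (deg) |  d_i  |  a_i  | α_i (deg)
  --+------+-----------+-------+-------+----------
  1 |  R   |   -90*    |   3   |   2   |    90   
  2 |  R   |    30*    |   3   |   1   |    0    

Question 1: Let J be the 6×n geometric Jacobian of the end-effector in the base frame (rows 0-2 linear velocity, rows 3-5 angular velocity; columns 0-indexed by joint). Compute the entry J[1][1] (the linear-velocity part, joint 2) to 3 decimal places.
axis z_1 = (-1.0000,-0.0000,0.0000); lever o_n−o_1 = (-3.0000,-0.8660,0.5000)
cross product → J_v[:, 1] = (0.0000,0.5000,0.8660)
J_ω[:, 1] = z_1
entry J[1][1] = 0.5000

0.500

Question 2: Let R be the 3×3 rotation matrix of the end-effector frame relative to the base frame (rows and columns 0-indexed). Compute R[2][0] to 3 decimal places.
End-effector x-axis (col 0 of R) = (0.0000,-0.8660,0.5000)
R[2][0] = 0.5000

0.500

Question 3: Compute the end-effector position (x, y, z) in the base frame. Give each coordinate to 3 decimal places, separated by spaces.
after link 1: o_1 = (0.0000, -2.0000, 3.0000)
after link 2: o_2 = (-3.0000, -2.8660, 3.5000)

-3.000 -2.866 3.500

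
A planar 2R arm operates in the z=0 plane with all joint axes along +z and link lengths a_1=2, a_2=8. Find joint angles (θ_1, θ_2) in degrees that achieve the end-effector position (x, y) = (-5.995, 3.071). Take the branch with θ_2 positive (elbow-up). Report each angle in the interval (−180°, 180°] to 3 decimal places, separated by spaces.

29.991 135.004

cos θ_2 = (45.3711−2²−8²)/(2·2·8) = -0.7072; θ_2 = 135.0038° (elbow-up)
β = atan2(3.0710,-5.9950) = 152.8757°; ψ = atan2(5.6565,-3.6572) = 122.8850°
θ_1 = β − ψ = 29.9908°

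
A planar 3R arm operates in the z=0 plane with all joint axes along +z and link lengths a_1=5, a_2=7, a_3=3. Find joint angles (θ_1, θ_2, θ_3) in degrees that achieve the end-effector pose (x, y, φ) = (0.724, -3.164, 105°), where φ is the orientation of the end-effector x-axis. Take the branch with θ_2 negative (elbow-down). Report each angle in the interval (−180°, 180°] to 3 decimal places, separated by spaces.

wrist centre = target − a_3·(cos φ, sin φ) = (1.5005, -6.0618)
cos θ_2 = (38.9965−5²−7²)/(2·5·7) = -0.5000; θ_2 = -120.0033° (elbow-down)
β = atan2(-6.0618,1.5005) = -76.0972°; ψ = atan2(-6.0620,1.4997) = -76.1048°
θ_1 = β − ψ = 0.0076°
θ_3 = φ − θ_1 − θ_2 = -135.0043° (wrapped to (-180°,180°])

0.008 -120.003 -135.004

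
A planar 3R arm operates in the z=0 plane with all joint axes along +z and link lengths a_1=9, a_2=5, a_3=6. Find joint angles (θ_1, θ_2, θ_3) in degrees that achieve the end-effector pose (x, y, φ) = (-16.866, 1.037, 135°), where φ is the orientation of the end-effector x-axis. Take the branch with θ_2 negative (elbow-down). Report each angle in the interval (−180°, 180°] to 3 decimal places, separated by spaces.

-149.996 -45.013 -29.991

wrist centre = target − a_3·(cos φ, sin φ) = (-12.6234, -3.2056)
cos θ_2 = (169.6253−9²−5²)/(2·9·5) = 0.7069; θ_2 = -45.0129° (elbow-down)
β = atan2(-3.2056,-12.6234) = -165.7512°; ψ = atan2(-3.5363,12.5347) = -15.7549°
θ_1 = β − ψ = -149.9963°
θ_3 = φ − θ_1 − θ_2 = -29.9909° (wrapped to (-180°,180°])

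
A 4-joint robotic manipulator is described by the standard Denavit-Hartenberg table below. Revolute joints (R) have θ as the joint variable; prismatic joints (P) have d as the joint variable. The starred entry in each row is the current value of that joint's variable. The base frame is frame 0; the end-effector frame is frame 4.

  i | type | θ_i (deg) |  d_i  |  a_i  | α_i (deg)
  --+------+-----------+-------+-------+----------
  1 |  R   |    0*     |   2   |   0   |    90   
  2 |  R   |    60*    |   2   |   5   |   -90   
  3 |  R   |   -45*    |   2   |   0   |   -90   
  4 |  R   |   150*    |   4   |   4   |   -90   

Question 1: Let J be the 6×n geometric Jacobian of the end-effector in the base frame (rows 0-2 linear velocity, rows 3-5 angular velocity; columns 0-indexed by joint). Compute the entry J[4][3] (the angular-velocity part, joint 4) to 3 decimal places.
axis z_3 = (0.3536,0.7071,0.6124); lever o_n−o_3 = (1.9215,5.2779,-0.6718)
cross product → J_v[:, 3] = (-3.7071,1.4142,0.5073)
J_ω[:, 3] = z_3
entry J[4][3] = 0.7071

0.707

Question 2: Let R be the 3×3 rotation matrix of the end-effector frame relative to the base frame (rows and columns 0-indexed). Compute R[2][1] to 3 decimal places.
-0.612

End-effector y-axis (col 1 of R) = (-0.3536,-0.7071,-0.6124)
R[2][1] = -0.6124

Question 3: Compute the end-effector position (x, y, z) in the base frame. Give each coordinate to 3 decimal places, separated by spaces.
after link 1: o_1 = (0.0000, 0.0000, 2.0000)
after link 2: o_2 = (2.5000, -2.0000, 6.3301)
after link 3: o_3 = (0.7679, -2.0000, 7.3301)
after link 4: o_4 = (2.6895, 3.2779, 6.6583)

2.689 3.278 6.658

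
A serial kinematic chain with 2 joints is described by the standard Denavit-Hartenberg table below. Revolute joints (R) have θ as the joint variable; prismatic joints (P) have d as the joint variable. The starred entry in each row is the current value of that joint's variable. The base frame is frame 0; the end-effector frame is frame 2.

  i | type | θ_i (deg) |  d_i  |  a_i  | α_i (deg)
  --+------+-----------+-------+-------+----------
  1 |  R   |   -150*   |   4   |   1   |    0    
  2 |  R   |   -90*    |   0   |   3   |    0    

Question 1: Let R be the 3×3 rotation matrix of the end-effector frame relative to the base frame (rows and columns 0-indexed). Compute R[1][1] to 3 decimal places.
End-effector y-axis (col 1 of R) = (-0.8660,-0.5000,0.0000)
R[1][1] = -0.5000

-0.500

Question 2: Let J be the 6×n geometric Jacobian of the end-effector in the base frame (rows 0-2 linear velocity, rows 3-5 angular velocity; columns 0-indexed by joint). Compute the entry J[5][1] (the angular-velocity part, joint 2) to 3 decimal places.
axis z_1 = (0.0000,0.0000,1.0000); lever o_n−o_1 = (-1.5000,2.5981,0.0000)
cross product → J_v[:, 1] = (-2.5981,-1.5000,0.0000)
J_ω[:, 1] = z_1
entry J[5][1] = 1.0000

1.000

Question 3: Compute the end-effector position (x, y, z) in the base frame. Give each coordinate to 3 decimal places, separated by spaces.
after link 1: o_1 = (-0.8660, -0.5000, 4.0000)
after link 2: o_2 = (-2.3660, 2.0981, 4.0000)

-2.366 2.098 4.000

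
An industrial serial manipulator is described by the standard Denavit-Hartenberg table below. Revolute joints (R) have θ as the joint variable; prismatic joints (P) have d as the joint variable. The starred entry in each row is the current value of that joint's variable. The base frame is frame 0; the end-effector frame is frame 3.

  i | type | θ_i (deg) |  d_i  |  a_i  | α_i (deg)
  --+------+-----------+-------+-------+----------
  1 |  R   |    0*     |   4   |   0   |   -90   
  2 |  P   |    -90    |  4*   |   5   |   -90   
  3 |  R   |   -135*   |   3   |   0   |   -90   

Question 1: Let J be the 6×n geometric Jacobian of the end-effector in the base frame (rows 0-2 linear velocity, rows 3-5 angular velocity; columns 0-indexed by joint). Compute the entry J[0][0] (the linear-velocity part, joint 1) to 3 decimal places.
-4.000

axis z_0 = ẑ; lever o_n−o_0 = (3.0000,4.0000,9.0000)
cross product → J_v[:, 0] = (-4.0000,3.0000,0.0000)
J_ω[:, 0] = z_0
entry J[0][0] = -4.0000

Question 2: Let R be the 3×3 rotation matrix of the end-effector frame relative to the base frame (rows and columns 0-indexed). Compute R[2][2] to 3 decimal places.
0.707

End-effector z-axis (col 2 of R) = (0.0000,0.7071,0.7071)
R[2][2] = 0.7071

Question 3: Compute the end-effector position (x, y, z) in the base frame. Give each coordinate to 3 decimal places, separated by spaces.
3.000 4.000 9.000

after link 1: o_1 = (0.0000, 0.0000, 4.0000)
after link 2: o_2 = (0.0000, 4.0000, 9.0000)
after link 3: o_3 = (3.0000, 4.0000, 9.0000)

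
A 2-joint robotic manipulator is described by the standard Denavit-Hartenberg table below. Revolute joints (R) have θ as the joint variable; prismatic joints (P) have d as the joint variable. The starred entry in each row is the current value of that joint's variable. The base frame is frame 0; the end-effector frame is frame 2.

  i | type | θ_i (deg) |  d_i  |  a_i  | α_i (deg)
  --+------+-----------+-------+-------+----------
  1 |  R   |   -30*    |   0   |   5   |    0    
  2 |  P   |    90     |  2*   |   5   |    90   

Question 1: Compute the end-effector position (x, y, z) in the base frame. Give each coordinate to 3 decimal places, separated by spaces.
after link 1: o_1 = (4.3301, -2.5000, 0.0000)
after link 2: o_2 = (6.8301, 1.8301, 2.0000)

6.830 1.830 2.000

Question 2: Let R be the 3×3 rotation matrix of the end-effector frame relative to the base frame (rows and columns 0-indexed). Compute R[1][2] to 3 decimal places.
End-effector z-axis (col 2 of R) = (0.8660,-0.5000,0.0000)
R[1][2] = -0.5000

-0.500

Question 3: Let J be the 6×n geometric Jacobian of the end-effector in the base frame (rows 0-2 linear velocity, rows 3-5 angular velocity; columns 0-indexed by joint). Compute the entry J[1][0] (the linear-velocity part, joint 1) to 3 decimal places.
axis z_0 = ẑ; lever o_n−o_0 = (6.8301,1.8301,2.0000)
cross product → J_v[:, 0] = (-1.8301,6.8301,0.0000)
J_ω[:, 0] = z_0
entry J[1][0] = 6.8301

6.830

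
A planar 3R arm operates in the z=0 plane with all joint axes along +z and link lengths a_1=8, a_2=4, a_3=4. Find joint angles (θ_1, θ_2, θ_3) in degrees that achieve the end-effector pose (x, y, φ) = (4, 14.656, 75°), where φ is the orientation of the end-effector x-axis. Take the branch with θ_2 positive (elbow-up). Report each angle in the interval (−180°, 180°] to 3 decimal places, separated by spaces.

wrist centre = target − a_3·(cos φ, sin φ) = (2.9647, 10.7923)
cos θ_2 = (125.2633−8²−4²)/(2·8·4) = 0.7072; θ_2 = 44.9893° (elbow-up)
β = atan2(10.7923,2.9647) = 74.6393°; ψ = atan2(2.8279,10.8290) = 14.6355°
θ_1 = β − ψ = 60.0038°
θ_3 = φ − θ_1 − θ_2 = -29.9932° (wrapped to (-180°,180°])

60.004 44.989 -29.993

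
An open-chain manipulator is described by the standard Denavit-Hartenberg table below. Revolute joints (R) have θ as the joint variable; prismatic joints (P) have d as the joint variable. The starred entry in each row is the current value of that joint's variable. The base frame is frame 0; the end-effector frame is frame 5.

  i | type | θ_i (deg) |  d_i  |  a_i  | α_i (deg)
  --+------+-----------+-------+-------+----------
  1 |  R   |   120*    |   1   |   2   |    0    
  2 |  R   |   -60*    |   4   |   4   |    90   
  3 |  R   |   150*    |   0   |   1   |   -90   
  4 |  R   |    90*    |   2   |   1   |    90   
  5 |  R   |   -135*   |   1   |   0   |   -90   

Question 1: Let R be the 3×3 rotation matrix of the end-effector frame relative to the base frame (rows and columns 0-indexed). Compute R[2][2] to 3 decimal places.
0.612

End-effector z-axis (col 2 of R) = (-0.4356,0.6597,0.6124)
R[2][2] = 0.6124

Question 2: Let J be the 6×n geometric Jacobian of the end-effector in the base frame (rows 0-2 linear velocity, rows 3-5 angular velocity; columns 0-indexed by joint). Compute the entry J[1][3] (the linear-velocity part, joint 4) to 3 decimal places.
axis z_3 = (-0.2500,-0.4330,-0.8660); lever o_n−o_3 = (-1.7990,-1.1160,-1.2321)
cross product → J_v[:, 3] = (-0.4330,1.2500,-0.5000)
J_ω[:, 3] = z_3
entry J[1][3] = 1.2500

1.250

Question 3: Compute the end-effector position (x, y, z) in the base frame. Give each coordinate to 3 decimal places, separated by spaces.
-1.232 3.330 4.268

after link 1: o_1 = (-1.0000, 1.7321, 1.0000)
after link 2: o_2 = (1.0000, 5.1962, 5.0000)
after link 3: o_3 = (0.5670, 4.4462, 5.5000)
after link 4: o_4 = (-0.7990, 4.0801, 3.7679)
after link 5: o_5 = (-1.2321, 3.3301, 4.2679)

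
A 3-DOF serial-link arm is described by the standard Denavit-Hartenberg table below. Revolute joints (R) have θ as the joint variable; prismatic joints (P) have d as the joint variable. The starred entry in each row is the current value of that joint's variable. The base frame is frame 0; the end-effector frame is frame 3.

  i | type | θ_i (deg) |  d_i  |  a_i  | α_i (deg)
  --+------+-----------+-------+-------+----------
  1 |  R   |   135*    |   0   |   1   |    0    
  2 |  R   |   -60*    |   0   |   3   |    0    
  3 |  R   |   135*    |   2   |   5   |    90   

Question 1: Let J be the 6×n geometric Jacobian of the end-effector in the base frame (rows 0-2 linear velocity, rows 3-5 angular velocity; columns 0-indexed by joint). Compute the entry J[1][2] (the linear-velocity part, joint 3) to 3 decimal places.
-4.330

axis z_2 = (0.0000,0.0000,1.0000); lever o_n−o_2 = (-4.3301,-2.5000,2.0000)
cross product → J_v[:, 2] = (2.5000,-4.3301,0.0000)
J_ω[:, 2] = z_2
entry J[1][2] = -4.3301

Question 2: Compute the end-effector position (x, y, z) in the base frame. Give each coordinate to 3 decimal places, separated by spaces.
-4.261 1.105 2.000

after link 1: o_1 = (-0.7071, 0.7071, 0.0000)
after link 2: o_2 = (0.0694, 3.6049, 0.0000)
after link 3: o_3 = (-4.2608, 1.1049, 2.0000)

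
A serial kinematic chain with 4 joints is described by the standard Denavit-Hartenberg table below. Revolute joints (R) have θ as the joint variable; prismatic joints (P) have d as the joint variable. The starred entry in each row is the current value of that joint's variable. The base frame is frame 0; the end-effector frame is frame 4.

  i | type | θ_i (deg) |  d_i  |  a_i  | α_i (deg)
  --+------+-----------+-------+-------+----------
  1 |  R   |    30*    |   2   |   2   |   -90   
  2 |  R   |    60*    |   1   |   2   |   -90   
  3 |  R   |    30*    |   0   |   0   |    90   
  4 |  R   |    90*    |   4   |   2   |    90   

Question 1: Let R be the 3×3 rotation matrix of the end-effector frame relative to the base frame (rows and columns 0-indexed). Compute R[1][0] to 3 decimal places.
End-effector x-axis (col 0 of R) = (-0.7500,-0.4330,-0.5000)
R[1][0] = -0.4330

-0.433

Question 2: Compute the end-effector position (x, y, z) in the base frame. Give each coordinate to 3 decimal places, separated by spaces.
-0.268 5.000 -2.464

after link 1: o_1 = (1.7321, 1.0000, 2.0000)
after link 2: o_2 = (2.0981, 2.3660, 0.2679)
after link 3: o_3 = (2.0981, 2.3660, 0.2679)
after link 4: o_4 = (-0.2679, 5.0000, -2.4641)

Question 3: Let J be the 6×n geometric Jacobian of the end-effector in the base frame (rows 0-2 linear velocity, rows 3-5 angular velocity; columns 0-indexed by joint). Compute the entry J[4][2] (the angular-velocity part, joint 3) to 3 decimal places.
-0.433

axis z_2 = (-0.7500,-0.4330,-0.5000); lever o_n−o_2 = (-2.3660,2.6340,-2.7321)
cross product → J_v[:, 2] = (2.5000,-0.8660,-3.0000)
J_ω[:, 2] = z_2
entry J[4][2] = -0.4330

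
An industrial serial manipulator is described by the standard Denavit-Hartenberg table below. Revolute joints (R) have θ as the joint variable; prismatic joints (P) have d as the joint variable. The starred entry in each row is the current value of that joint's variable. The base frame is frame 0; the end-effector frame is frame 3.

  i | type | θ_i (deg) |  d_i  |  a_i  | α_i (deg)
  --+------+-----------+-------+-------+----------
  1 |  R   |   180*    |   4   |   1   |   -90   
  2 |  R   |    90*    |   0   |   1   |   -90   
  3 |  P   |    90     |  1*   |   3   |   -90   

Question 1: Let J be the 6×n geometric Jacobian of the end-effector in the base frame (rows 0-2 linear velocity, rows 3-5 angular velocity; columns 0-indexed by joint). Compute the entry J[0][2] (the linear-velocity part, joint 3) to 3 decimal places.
1.000

prismatic axis z_2 = (1.0000,-0.0000,-0.0000)
J_v[:, 2] = z_2; J_ω[:, 2] = (0,0,0)
entry J[0][2] = 1.0000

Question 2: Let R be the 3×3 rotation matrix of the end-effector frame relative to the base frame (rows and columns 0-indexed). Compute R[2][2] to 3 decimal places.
End-effector z-axis (col 2 of R) = (0.0000,0.0000,1.0000)
R[2][2] = 1.0000

1.000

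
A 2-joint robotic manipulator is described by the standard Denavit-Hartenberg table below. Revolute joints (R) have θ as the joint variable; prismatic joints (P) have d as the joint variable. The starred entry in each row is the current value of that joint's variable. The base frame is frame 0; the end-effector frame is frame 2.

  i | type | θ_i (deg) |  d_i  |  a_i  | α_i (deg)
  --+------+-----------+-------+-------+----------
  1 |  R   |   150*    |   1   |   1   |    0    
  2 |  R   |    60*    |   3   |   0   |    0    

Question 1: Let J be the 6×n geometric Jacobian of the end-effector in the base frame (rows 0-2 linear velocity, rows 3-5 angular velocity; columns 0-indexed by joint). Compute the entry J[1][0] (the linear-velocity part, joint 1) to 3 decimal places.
axis z_0 = ẑ; lever o_n−o_0 = (-0.8660,0.5000,4.0000)
cross product → J_v[:, 0] = (-0.5000,-0.8660,0.0000)
J_ω[:, 0] = z_0
entry J[1][0] = -0.8660

-0.866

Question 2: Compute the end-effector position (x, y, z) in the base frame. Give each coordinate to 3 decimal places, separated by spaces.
after link 1: o_1 = (-0.8660, 0.5000, 1.0000)
after link 2: o_2 = (-0.8660, 0.5000, 4.0000)

-0.866 0.500 4.000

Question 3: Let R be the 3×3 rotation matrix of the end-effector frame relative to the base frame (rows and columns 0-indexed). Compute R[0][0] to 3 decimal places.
-0.866

End-effector x-axis (col 0 of R) = (-0.8660,-0.5000,0.0000)
R[0][0] = -0.8660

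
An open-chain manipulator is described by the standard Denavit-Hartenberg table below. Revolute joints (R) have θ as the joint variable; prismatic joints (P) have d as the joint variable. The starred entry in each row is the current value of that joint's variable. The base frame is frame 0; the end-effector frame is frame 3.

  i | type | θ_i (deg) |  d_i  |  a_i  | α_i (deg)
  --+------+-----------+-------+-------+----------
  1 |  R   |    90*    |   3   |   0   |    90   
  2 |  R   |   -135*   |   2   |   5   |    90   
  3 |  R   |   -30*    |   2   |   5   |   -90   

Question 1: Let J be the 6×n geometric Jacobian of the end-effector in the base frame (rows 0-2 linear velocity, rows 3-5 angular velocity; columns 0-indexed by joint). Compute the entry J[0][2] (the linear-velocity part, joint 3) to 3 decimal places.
axis z_2 = (-0.0000,-0.7071,0.7071); lever o_n−o_2 = (-2.5000,-4.4761,-1.6476)
cross product → J_v[:, 2] = (4.3301,-1.7678,-1.7678)
J_ω[:, 2] = z_2
entry J[0][2] = 4.3301

4.330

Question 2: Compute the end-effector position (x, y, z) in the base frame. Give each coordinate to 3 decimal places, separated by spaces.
-0.500 -8.012 -2.183

after link 1: o_1 = (0.0000, 0.0000, 3.0000)
after link 2: o_2 = (2.0000, -3.5355, -0.5355)
after link 3: o_3 = (-0.5000, -8.0116, -2.1832)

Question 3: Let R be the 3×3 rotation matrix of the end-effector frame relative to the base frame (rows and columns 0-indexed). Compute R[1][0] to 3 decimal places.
End-effector x-axis (col 0 of R) = (-0.5000,-0.6124,-0.6124)
R[1][0] = -0.6124

-0.612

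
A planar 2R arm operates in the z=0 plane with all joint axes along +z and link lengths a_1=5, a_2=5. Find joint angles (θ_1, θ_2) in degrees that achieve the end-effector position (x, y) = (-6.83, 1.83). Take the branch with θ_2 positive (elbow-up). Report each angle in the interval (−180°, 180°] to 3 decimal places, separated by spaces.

119.999 90.003

cos θ_2 = (49.9978−5²−5²)/(2·5·5) = -0.0000; θ_2 = 90.0025° (elbow-up)
β = atan2(1.8300,-6.8300) = 165.0007°; ψ = atan2(5.0000,4.9998) = 45.0013°
θ_1 = β − ψ = 119.9995°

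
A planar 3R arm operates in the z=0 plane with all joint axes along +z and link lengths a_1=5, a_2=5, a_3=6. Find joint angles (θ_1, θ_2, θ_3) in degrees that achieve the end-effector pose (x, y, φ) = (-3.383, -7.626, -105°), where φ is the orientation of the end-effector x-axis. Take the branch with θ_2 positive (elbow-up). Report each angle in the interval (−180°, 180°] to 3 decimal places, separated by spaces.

wrist centre = target − a_3·(cos φ, sin φ) = (-1.8301, -1.8304)
cos θ_2 = (6.6997−5²−5²)/(2·5·5) = -0.8660; θ_2 = 149.9977° (elbow-up)
β = atan2(-1.8304,-1.8301) = -134.9944°; ψ = atan2(2.5002,0.6700) = 74.9988°
θ_1 = β − ψ = -209.9932°
θ_3 = φ − θ_1 − θ_2 = -45.0045° (wrapped to (-180°,180°])

150.007 149.998 -45.004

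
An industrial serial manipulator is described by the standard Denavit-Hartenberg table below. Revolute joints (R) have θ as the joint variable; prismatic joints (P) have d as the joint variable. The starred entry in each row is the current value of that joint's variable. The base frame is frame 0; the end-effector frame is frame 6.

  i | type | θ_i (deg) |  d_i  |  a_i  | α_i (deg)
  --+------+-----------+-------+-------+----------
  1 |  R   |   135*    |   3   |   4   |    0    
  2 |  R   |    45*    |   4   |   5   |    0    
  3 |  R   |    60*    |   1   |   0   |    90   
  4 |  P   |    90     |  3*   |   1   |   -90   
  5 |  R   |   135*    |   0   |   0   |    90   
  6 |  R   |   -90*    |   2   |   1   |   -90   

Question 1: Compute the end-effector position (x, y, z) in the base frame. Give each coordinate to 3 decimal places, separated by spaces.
after link 1: o_1 = (-2.8284, 2.8284, 3.0000)
after link 2: o_2 = (-7.8284, 2.8284, 7.0000)
after link 3: o_3 = (-7.8284, 2.8284, 8.0000)
after link 4: o_4 = (-10.4265, 4.3284, 9.0000)
after link 5: o_5 = (-10.4265, 4.3284, 9.0000)
after link 6: o_6 = (-9.7018, 2.7553, 10.4142)

-9.702 2.755 10.414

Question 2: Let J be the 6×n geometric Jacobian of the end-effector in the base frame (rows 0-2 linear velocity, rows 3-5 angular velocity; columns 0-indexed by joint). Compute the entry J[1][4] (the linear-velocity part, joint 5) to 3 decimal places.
axis z_4 = (0.5000,0.8660,0.0000); lever o_n−o_4 = (0.7247,-1.5731,1.4142)
cross product → J_v[:, 4] = (1.2247,-0.7071,-1.4142)
J_ω[:, 4] = z_4
entry J[1][4] = -0.7071

-0.707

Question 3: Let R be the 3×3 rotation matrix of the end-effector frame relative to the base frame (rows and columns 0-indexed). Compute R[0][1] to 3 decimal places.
-0.612

End-effector y-axis (col 1 of R) = (-0.6124,0.3536,-0.7071)
R[0][1] = -0.6124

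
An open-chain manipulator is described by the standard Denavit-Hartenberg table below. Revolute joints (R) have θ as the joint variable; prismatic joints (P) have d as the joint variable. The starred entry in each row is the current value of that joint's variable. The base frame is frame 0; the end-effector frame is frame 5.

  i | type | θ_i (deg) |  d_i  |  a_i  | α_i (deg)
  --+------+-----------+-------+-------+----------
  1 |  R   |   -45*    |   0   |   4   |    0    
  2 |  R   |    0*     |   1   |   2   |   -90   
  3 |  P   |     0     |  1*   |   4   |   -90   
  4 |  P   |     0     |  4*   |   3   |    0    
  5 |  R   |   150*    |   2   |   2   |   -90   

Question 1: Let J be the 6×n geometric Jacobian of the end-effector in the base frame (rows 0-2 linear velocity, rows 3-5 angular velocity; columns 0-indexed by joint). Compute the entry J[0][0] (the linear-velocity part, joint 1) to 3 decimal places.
axis z_0 = ẑ; lever o_n−o_0 = (7.9676,-7.9676,-5.0000)
cross product → J_v[:, 0] = (7.9676,7.9676,-0.0000)
J_ω[:, 0] = z_0
entry J[0][0] = 7.9676

7.968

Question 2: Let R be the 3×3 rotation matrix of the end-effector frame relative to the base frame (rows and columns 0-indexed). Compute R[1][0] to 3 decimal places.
0.259

End-effector x-axis (col 0 of R) = (-0.9659,0.2588,-0.0000)
R[1][0] = 0.2588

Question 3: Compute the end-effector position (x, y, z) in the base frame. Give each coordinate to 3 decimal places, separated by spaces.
after link 1: o_1 = (2.8284, -2.8284, 0.0000)
after link 2: o_2 = (4.2426, -4.2426, 1.0000)
after link 3: o_3 = (7.7782, -6.3640, 1.0000)
after link 4: o_4 = (9.8995, -8.4853, -3.0000)
after link 5: o_5 = (7.9676, -7.9676, -5.0000)

7.968 -7.968 -5.000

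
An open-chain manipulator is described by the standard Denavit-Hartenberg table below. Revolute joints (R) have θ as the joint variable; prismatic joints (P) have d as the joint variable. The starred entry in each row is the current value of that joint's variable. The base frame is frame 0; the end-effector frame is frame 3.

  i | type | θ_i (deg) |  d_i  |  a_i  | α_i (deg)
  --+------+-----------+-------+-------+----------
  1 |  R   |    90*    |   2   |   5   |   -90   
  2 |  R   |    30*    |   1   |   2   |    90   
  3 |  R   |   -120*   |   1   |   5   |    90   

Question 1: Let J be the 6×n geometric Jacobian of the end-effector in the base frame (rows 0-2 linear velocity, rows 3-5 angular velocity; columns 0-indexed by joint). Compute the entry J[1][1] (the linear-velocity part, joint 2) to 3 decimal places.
1.116

axis z_1 = (-1.0000,0.0000,0.0000); lever o_n−o_1 = (3.3301,0.0670,1.1160)
cross product → J_v[:, 1] = (0.0000,1.1160,-0.0670)
J_ω[:, 1] = z_1
entry J[1][1] = 1.1160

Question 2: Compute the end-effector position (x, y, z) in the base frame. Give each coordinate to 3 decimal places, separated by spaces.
3.330 5.067 3.116

after link 1: o_1 = (0.0000, 5.0000, 2.0000)
after link 2: o_2 = (-1.0000, 6.7321, 1.0000)
after link 3: o_3 = (3.3301, 5.0670, 3.1160)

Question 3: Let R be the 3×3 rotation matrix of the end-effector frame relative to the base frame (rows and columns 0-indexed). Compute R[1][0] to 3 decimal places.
-0.433

End-effector x-axis (col 0 of R) = (0.8660,-0.4330,0.2500)
R[1][0] = -0.4330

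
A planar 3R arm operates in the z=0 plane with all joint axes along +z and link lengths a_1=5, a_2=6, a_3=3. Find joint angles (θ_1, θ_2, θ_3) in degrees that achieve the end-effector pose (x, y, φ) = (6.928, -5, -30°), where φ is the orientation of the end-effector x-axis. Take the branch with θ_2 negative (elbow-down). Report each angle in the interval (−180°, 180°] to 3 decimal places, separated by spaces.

wrist centre = target − a_3·(cos φ, sin φ) = (4.3299, -3.5000)
cos θ_2 = (30.9982−5²−6²)/(2·5·6) = -0.5000; θ_2 = -120.0019° (elbow-down)
β = atan2(-3.5000,4.3299) = -38.9496°; ψ = atan2(-5.1961,1.9998) = -68.9496°
θ_1 = β − ψ = 30.0000°
θ_3 = φ − θ_1 − θ_2 = 60.0019° (wrapped to (-180°,180°])

30.000 -120.002 60.002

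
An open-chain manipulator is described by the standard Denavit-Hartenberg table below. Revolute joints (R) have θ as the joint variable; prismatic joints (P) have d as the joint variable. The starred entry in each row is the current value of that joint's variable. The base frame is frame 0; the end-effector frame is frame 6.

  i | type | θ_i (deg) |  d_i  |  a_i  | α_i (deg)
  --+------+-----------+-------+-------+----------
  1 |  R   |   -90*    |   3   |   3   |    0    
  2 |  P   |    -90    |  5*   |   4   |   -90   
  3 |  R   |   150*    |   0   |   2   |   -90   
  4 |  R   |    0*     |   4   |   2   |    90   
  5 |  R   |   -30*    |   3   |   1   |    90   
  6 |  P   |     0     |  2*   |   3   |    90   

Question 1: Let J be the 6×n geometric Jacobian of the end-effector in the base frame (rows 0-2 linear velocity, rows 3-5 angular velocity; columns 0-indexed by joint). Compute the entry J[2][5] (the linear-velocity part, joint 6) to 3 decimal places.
-0.500

prismatic axis z_5 = (-0.8660,-0.0000,-0.5000)
J_v[:, 5] = z_5; J_ω[:, 5] = (0,0,0)
entry J[2][5] = -0.5000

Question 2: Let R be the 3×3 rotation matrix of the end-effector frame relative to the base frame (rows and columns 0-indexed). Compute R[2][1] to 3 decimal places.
End-effector y-axis (col 1 of R) = (-0.8660,-0.0000,-0.5000)
R[2][1] = -0.5000

-0.500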